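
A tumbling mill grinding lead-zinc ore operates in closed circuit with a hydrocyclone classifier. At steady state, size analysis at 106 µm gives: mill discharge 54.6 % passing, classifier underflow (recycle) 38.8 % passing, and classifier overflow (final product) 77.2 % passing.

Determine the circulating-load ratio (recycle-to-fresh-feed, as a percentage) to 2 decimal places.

Mass balance on the −106 µm fraction:
r = (o − d)/(d − u)
r = (77.2 − 54.6)/(54.6 − 38.8) = 22.6/15.8 = 1.4304
CL = 100·r = 143.04 %

CL = 143.04 %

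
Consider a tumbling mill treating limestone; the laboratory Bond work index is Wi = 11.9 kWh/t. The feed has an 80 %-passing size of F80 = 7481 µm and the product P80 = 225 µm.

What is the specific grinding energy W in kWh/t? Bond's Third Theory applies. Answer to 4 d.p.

W = 6.5575 kWh/t

W = 10 Wi (1/√P80 − 1/√F80)  [Bond]
1/√225 = 0.066667;  1/√7481 = 0.011562
W = 10·11.9·(0.066667 − 0.011562) = 6.5575 kWh/t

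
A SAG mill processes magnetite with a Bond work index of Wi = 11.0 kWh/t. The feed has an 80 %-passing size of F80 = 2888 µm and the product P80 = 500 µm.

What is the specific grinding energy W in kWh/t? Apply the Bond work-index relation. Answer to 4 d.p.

W = 10·Wi·(P80^(-½) − F80^(-½))
1/√500 = 0.044721;  1/√2888 = 0.018608
W = 10·11.0·(0.044721 − 0.018608) = 2.8725 kWh/t

W = 2.8725 kWh/t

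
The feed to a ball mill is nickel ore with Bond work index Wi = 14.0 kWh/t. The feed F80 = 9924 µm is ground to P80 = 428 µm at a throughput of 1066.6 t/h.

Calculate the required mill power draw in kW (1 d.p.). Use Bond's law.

W = 10·Wi·(P80^(-½) − F80^(-½))
W = 10·14.0·(1/√428 − 1/√9924) = 10·14.0·(0.038299) = 5.3618 kWh/t
Power = W × throughput = 5.3618 kWh/t × 1066.6 t/h = 5718.9 kW

P = 5718.9 kW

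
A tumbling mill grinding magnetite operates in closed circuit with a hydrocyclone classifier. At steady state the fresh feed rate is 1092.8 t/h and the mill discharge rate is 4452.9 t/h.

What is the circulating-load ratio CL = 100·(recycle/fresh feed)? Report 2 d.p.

CL = 307.48 %

M = F + R at steady state, so:
R = M − F = 4452.9 − 1092.8 = 3360.1 t/h
CL = 100·R/F = 100·3360.1/1092.8 = 307.48 %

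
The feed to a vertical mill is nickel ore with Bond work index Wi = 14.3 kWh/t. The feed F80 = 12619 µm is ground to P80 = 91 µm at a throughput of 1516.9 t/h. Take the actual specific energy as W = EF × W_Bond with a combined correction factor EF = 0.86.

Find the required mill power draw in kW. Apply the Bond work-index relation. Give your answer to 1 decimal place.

P = 17894.9 kW

W = 10 Wi / √P80 − 10 Wi / √F80
W = 10·14.3·(1/√91 − 1/√12619) = 10·14.3·(0.095926) = 13.7175 kWh/t
Apply correction: 13.7175 × 0.86 = 11.7970 kWh/t
Mill draw = 11.7970 × 1516.9 = 17894.9 kW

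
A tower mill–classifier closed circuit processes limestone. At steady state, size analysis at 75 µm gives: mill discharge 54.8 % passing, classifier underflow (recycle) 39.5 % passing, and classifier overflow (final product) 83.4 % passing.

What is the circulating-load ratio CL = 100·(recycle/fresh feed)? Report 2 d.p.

CL = 186.93 %

Classifier node, passing 75 µm:
Fd + Rd = Ru + Fo ⇒ R/F = (o−d)/(d−u)
r = (83.4 − 54.8)/(54.8 − 39.5) = 28.6/15.3 = 1.8693
CL = 100·r = 186.93 %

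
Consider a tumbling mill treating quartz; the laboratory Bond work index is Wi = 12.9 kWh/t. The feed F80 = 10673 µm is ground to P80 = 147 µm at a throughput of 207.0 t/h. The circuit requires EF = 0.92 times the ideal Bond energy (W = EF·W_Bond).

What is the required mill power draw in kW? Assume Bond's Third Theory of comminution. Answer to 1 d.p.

W = 10·Wi·(P80^(-½) − F80^(-½))
W = 10·12.9·(1/√147 − 1/√10673) = 10·12.9·(0.072799) = 9.3911 kWh/t
With EF = 0.92: W = 9.3911·0.92 = 8.6398 kWh/t
Power = W × throughput = 8.6398 kWh/t × 207.0 t/h = 1788.4 kW

P = 1788.4 kW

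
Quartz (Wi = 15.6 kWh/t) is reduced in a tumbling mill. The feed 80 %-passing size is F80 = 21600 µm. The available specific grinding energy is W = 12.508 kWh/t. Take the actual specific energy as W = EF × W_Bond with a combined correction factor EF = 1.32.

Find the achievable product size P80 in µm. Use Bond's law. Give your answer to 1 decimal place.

W_Bond = 10·Wi·(1/√P₈₀ − 1/√F₈₀)
W_Bond = W / EF = 12.508 / 1.32 = 9.4758 kWh/t
1/√P80 = 1/√F80 + W_Bond/(10·Wi)
  = 9.4758/(10·15.6) + 1/√21600 = 0.060742 + 0.006804 = 0.067546
P80 = (1/0.067546)² = 14.8047² = 219.18 µm

P80 = 219.2 µm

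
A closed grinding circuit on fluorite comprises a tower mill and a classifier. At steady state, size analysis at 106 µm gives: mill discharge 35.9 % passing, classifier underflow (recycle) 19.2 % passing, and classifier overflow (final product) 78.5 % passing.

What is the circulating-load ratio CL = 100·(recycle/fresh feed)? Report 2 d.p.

Two-product formula at 106 µm:
d + r·d = r·u + o → r(d−u) = o−d
r = (78.5 − 35.9)/(35.9 − 19.2) = 42.6/16.7 = 2.5509
CL = 100·r = 255.09 %

CL = 255.09 %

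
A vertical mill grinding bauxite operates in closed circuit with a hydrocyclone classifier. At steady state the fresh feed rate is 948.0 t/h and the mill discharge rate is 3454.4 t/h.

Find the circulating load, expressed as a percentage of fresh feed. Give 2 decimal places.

CL = 264.39 %

Discharge = new feed + return, hence
R = M − F = 3454.4 − 948.0 = 2506.4 t/h
CL = 100·R/F = 100·2506.4/948.0 = 264.39 %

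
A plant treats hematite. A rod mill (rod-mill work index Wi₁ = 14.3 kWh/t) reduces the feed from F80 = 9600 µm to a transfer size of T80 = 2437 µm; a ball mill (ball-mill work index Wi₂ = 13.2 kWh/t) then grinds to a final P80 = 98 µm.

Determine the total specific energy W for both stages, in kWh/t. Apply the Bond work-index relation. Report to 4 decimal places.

W = 12.0974 kWh/t

W = 10 Wi (P80^-0.5 − F80^-0.5)
Stage 1 (9600→2437 µm, Wi₁=14.3): W₁ = 10·14.3·(0.020257 − 0.010206) = 1.4372 kWh/t
Stage 2 (2437→98 µm, Wi₂=13.2): W₂ = 10·13.2·(0.101015 − 0.020257) = 10.6601 kWh/t
W = W₁ + W₂ = 1.4372 + 10.6601 = 12.0974 kWh/t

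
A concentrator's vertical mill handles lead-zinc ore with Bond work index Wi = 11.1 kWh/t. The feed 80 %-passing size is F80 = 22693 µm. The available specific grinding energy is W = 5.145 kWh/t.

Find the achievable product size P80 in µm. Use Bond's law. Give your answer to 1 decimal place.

W = 10 Wi / √P80 − 10 Wi / √F80
P80^(−½) = W/(10 Wi) + F80^(−½)
  = 5.1450/(10·11.1) + 1/√22693 = 0.046351 + 0.006638 = 0.052990
P80 = (1/0.052990)² = 18.8716² = 356.14 µm

P80 = 356.1 µm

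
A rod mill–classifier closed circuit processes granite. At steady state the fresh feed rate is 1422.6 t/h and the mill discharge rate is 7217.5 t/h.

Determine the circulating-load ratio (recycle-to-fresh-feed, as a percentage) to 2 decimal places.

CL = 407.35 %

Discharge = new feed + return, hence
R = M − F = 7217.5 − 1422.6 = 5794.9 t/h
CL = 100·R/F = 100·5794.9/1422.6 = 407.35 %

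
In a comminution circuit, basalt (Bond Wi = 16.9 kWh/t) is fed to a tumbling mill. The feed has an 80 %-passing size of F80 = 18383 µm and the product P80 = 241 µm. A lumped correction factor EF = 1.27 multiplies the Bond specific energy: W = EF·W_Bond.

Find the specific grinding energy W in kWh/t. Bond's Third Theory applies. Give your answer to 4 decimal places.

W = 12.2425 kWh/t

W = 10 Wi (P80^-0.5 − F80^-0.5)
1/√241 = 0.064416;  1/√18383 = 0.007376
W = 10·16.9·(0.064416 − 0.007376) = 9.6398 kWh/t
Apply correction: 9.6398 × 1.27 = 12.2425 kWh/t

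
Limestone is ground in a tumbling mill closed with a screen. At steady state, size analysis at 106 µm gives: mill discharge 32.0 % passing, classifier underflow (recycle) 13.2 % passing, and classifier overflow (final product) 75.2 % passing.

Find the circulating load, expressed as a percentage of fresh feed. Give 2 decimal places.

Balance %-passing 106 µm (r = R/F):
Fd + Rd = Ru + Fo ⇒ R/F = (o−d)/(d−u)
r = (75.2 − 32.0)/(32.0 − 13.2) = 43.2/18.8 = 2.2979
CL = 100·r = 229.79 %

CL = 229.79 %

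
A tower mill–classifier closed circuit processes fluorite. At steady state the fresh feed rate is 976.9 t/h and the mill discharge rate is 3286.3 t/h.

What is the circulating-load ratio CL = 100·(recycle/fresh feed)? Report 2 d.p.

Mill node: discharge = fresh + recycle.
R = M − F = 3286.3 − 976.9 = 2309.4 t/h
CL = 100·R/F = 100·2309.4/976.9 = 236.40 %

CL = 236.40 %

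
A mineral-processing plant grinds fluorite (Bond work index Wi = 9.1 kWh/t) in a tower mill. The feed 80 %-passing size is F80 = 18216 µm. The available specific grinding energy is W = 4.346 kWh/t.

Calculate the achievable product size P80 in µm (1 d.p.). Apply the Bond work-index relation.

Bond: W = 10·Wi·(1/√P80 − 1/√F80)
P80^(−½) = W/(10 Wi) + F80^(−½)
  = 4.3460/(10·9.1) + 1/√18216 = 0.047758 + 0.007409 = 0.055167
P80 = (1/0.055167)² = 18.1266² = 328.57 µm

P80 = 328.6 µm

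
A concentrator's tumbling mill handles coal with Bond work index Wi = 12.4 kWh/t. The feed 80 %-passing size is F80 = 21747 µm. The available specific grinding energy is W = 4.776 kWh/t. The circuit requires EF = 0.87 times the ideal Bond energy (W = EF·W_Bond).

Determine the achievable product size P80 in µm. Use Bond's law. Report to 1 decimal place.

P80 = 383.7 µm

W = 10 Wi (1/√P80 − 1/√F80)  [Bond]
W_Bond = W / EF = 4.776 / 0.87 = 5.4897 kWh/t
1/√P80 = 1/√F80 + W_Bond/(10·Wi)
  = 5.4897/(10·12.4) + 1/√21747 = 0.044271 + 0.006781 = 0.051053
P80 = (1/0.051053)² = 19.5877² = 383.68 µm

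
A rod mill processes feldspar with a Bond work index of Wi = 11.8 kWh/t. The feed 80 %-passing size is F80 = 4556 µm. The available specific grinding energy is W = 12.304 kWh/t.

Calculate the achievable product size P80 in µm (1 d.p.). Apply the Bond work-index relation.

Bond:  W = 10 Wi (1/√P − 1/√F)
P80^(−½) = W/(10 Wi) + F80^(−½)
  = 12.3040/(10·11.8) + 1/√4556 = 0.104271 + 0.014815 = 0.119086
P80 = (1/0.119086)² = 8.3973² = 70.51 µm

P80 = 70.5 µm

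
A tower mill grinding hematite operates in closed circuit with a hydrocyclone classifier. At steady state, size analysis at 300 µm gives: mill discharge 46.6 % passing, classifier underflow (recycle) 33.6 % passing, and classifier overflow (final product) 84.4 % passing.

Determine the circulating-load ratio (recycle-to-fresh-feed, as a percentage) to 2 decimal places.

CL = 290.77 %

Mass balance on the −300 µm fraction:
(1+r)d = ru + o → r = (o−d)/(d−u)
r = (84.4 − 46.6)/(46.6 − 33.6) = 37.8/13.0 = 2.9077
CL = 100·r = 290.77 %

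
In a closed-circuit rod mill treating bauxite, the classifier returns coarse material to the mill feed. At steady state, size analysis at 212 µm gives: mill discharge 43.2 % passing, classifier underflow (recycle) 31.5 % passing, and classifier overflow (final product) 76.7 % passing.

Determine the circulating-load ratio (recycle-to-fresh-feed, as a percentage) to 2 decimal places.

Let r = R/F. Size balance at 212 µm:
(1+r)·d = r·u + o ⇒ r = (o−d)/(d−u)
r = (76.7 − 43.2)/(43.2 − 31.5) = 33.5/11.7 = 2.8632
CL = 100·r = 286.32 %

CL = 286.32 %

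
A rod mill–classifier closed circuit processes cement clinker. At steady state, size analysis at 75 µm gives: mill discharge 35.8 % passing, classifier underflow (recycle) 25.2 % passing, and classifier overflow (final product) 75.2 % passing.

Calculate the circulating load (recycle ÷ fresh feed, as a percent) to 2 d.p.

Balance %-passing 75 µm (r = R/F):
r = (o − d)/(d − u)
r = (75.2 − 35.8)/(35.8 − 25.2) = 39.4/10.6 = 3.7170
CL = 100·r = 371.70 %

CL = 371.70 %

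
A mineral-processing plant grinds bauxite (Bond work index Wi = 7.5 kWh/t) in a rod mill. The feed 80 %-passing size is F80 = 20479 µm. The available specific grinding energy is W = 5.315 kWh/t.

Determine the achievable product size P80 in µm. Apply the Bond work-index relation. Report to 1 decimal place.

P80 = 165.0 µm

W = 10 Wi (P80^-0.5 − F80^-0.5)
P80^(−½) = W/(10 Wi) + F80^(−½)
  = 5.3150/(10·7.5) + 1/√20479 = 0.070867 + 0.006988 = 0.077855
P80 = (1/0.077855)² = 12.8445² = 164.98 µm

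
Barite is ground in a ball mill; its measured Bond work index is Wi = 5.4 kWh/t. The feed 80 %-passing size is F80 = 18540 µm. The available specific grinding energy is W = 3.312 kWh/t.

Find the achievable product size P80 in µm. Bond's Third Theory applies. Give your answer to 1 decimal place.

P80 = 212.0 µm

W_Bond = 10·Wi·(1/√P₈₀ − 1/√F₈₀)
⇒ 1/√P80 = W/(10·Wi) + 1/√F80
  = 3.3120/(10·5.4) + 1/√18540 = 0.061333 + 0.007344 = 0.068678
P80 = (1/0.068678)² = 14.5608² = 212.02 µm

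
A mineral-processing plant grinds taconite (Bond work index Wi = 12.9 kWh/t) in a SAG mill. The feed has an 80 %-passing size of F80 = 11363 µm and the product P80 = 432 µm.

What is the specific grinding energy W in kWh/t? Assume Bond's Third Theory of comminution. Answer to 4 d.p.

W = 10 Wi / √P80 − 10 Wi / √F80
1/√432 = 0.048113;  1/√11363 = 0.009381
W = 10·12.9·(0.048113 − 0.009381) = 4.9964 kWh/t

W = 4.9964 kWh/t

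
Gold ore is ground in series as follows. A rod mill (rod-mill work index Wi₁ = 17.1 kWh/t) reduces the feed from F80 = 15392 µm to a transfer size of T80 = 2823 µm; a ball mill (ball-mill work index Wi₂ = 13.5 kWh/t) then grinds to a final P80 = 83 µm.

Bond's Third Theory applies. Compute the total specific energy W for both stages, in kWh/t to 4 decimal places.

W = 10 Wi / √P80 − 10 Wi / √F80
Stage 1 (15392→2823 µm, Wi₁=17.1): W₁ = 10·17.1·(0.018821 − 0.008060) = 1.8401 kWh/t
Stage 2 (2823→83 µm, Wi₂=13.5): W₂ = 10·13.5·(0.109764 − 0.018821) = 12.2773 kWh/t
W = W₁ + W₂ = 1.8401 + 12.2773 = 14.1174 kWh/t

W = 14.1174 kWh/t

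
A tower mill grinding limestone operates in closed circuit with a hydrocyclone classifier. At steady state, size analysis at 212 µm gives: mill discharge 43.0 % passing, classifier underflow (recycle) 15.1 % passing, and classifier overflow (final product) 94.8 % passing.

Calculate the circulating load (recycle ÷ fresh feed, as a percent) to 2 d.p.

CL = 185.66 %

Balance %-passing 212 µm (r = R/F):
Fd + Rd = Ru + Fo ⇒ R/F = (o−d)/(d−u)
r = (94.8 − 43.0)/(43.0 − 15.1) = 51.8/27.9 = 1.8566
CL = 100·r = 185.66 %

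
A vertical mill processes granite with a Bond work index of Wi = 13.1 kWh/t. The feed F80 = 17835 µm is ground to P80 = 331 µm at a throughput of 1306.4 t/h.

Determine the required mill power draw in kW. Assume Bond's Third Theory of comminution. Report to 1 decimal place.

W = 10·Wi·[P80^(−½) − F80^(−½)]
W = 10·13.1·(1/√331 − 1/√17835) = 10·13.1·(0.047477) = 6.2195 kWh/t
Power = W × throughput = 6.2195 kWh/t × 1306.4 t/h = 8125.1 kW

P = 8125.1 kW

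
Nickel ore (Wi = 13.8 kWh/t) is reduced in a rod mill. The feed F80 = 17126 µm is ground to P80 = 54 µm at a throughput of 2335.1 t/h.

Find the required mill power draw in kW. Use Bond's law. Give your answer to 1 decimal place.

Bond: W = 10·Wi·(1/√P80 − 1/√F80)
W = 10·13.8·(1/√54 − 1/√17126) = 10·13.8·(0.128441) = 17.7249 kWh/t
Power = W × throughput = 17.7249 kWh/t × 2335.1 t/h = 41389.4 kW

P = 41389.4 kW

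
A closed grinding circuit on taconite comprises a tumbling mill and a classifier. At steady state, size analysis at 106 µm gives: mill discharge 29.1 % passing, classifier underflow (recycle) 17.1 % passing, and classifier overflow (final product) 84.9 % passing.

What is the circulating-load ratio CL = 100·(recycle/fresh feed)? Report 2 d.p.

CL = 465.00 %

Two-product formula at 106 µm:
Fd + Rd = Ru + Fo ⇒ R/F = (o−d)/(d−u)
r = (84.9 − 29.1)/(29.1 − 17.1) = 55.8/12.0 = 4.6500
CL = 100·r = 465.00 %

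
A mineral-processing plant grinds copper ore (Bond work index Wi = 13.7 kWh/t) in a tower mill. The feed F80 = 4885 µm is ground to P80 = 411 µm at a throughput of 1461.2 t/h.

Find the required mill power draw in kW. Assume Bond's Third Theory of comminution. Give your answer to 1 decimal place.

P = 7010.2 kW

Bond:  W = 10 Wi (1/√P − 1/√F)
W = 10·13.7·(1/√411 − 1/√4885) = 10·13.7·(0.035019) = 4.7976 kWh/t
Power = W × throughput = 4.7976 kWh/t × 1461.2 t/h = 7010.2 kW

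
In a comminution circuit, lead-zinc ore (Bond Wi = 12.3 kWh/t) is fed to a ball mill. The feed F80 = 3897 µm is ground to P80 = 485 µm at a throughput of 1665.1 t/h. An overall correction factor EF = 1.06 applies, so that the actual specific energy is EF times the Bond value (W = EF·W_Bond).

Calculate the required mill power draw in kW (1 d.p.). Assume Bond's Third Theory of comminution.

W = 10·Wi·[P80^(−½) − F80^(−½)]
W = 10·12.3·(1/√485 − 1/√3897) = 10·12.3·(0.029389) = 3.6148 kWh/t
W_actual = 1.06 × 3.6148 = 3.8317 kWh/t
Power = W × throughput = 3.8317 kWh/t × 1665.1 t/h = 6380.2 kW

P = 6380.2 kW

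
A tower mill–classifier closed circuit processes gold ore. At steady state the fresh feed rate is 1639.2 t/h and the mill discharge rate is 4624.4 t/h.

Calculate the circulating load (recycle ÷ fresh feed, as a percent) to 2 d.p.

Discharge = new feed + return, hence
R = M − F = 4624.4 − 1639.2 = 2985.2 t/h
CL = 100·R/F = 100·2985.2/1639.2 = 182.11 %

CL = 182.11 %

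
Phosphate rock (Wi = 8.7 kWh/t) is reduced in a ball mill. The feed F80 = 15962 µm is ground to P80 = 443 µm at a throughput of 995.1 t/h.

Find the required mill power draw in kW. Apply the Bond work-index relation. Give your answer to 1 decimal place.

P = 3428.0 kW

W = 10 Wi (P80^-0.5 − F80^-0.5)
W = 10·8.7·(1/√443 − 1/√15962) = 10·8.7·(0.039596) = 3.4449 kWh/t
P = W·T = 3.4449·995.1 = 3428.0 kW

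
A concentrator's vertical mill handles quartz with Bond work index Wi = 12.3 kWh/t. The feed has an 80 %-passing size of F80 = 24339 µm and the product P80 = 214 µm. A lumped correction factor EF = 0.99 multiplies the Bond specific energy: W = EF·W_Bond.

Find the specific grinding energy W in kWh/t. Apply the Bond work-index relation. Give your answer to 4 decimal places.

W = 10 Wi / √P80 − 10 Wi / √F80
1/√214 = 0.068359;  1/√24339 = 0.006410
W = 10·12.3·(0.068359 − 0.006410) = 7.6197 kWh/t
With EF = 0.99: W = 7.6197·0.99 = 7.5435 kWh/t

W = 7.5435 kWh/t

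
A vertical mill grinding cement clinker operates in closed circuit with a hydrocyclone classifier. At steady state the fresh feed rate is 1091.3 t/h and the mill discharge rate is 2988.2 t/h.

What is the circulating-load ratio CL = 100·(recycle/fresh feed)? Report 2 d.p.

M = F + R at steady state, so:
R = M − F = 2988.2 − 1091.3 = 1896.9 t/h
CL = 100·R/F = 100·1896.9/1091.3 = 173.82 %

CL = 173.82 %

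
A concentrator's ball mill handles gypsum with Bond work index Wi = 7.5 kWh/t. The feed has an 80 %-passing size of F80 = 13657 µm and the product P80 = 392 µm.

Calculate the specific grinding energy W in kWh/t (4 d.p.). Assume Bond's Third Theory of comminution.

W = 3.1463 kWh/t

Bond: W = 10·Wi·(1/√P80 − 1/√F80)
1/√392 = 0.050508;  1/√13657 = 0.008557
W = 10·7.5·(0.050508 − 0.008557) = 3.1463 kWh/t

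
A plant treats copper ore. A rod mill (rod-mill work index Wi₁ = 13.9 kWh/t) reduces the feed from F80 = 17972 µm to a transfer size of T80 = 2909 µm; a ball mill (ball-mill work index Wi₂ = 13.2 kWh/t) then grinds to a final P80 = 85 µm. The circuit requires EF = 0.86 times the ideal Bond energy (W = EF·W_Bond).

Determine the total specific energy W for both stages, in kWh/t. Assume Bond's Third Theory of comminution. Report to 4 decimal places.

W = 11.5329 kWh/t

W = 10·Wi·(P80^(-½) − F80^(-½))
Stage 1 (17972→2909 µm, Wi₁=13.9): W₁ = 10·13.9·(0.018541 − 0.007459) = 1.5403 kWh/t
Stage 2 (2909→85 µm, Wi₂=13.2): W₂ = 10·13.2·(0.108465 − 0.018541) = 11.8700 kWh/t
W = W₁ + W₂ = 1.5403 + 11.8700 = 13.4103 kWh/t
With EF = 0.86: W = 13.4103·0.86 = 11.5329 kWh/t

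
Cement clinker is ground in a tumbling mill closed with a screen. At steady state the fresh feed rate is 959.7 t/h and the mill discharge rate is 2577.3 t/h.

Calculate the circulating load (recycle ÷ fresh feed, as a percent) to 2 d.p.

CL = 168.55 %

Mill node: discharge = fresh + recycle.
R = M − F = 2577.3 − 959.7 = 1617.6 t/h
CL = 100·R/F = 100·1617.6/959.7 = 168.55 %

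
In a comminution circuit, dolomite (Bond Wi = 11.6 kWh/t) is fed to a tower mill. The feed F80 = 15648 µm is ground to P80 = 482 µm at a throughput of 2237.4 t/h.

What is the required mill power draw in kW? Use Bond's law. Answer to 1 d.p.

W = 10 Wi / √P80 − 10 Wi / √F80
W = 10·11.6·(1/√482 − 1/√15648) = 10·11.6·(0.037555) = 4.3563 kWh/t
Power = W × throughput = 4.3563 kWh/t × 2237.4 t/h = 9746.9 kW

P = 9746.9 kW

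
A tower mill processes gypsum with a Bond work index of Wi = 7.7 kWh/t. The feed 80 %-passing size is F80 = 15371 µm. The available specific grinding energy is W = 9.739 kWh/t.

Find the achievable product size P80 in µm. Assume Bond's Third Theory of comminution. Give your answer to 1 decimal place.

P80 = 55.2 µm

W = 10 Wi (1/√P80 − 1/√F80)  [Bond]
⇒ 1/√P80 = W/(10 Wi) + 1/√F80
  = 9.7390/(10·7.7) + 1/√15371 = 0.126481 + 0.008066 = 0.134546
P80 = (1/0.134546)² = 7.4324² = 55.24 µm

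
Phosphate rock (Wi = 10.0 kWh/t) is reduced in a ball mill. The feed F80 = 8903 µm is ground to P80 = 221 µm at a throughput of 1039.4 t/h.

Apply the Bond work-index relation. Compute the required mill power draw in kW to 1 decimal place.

W = 10 Wi / √P80 − 10 Wi / √F80
W = 10·10.0·(1/√221 − 1/√8903) = 10·10.0·(0.056669) = 5.6669 kWh/t
Mill draw = 5.6669 × 1039.4 = 5890.2 kW

P = 5890.2 kW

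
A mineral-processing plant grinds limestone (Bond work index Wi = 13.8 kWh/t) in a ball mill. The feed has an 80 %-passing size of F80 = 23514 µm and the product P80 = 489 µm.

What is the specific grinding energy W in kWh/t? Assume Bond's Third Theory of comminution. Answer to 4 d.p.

W = 5.3406 kWh/t

W = 10 Wi (1/√P80 − 1/√F80)  [Bond]
1/√489 = 0.045222;  1/√23514 = 0.006521
W = 10·13.8·(0.045222 − 0.006521) = 5.3406 kWh/t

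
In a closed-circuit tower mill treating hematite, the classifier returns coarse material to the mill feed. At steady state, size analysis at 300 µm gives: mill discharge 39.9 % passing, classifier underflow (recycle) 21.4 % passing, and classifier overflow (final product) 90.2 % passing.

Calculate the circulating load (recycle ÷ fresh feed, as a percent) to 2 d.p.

CL = 271.89 %

Classifier node, passing 300 µm:
(1+r)·d = r·u + o ⇒ r = (o−d)/(d−u)
r = (90.2 − 39.9)/(39.9 − 21.4) = 50.3/18.5 = 2.7189
CL = 100·r = 271.89 %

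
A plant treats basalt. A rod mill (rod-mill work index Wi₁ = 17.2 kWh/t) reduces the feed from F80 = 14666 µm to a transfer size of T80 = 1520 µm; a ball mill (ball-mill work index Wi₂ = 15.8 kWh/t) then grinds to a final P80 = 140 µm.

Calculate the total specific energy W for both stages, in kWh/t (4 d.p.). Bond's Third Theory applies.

Bond: W = 10·Wi·(1/√P80 − 1/√F80)
Stage 1 (14666→1520 µm, Wi₁=17.2): W₁ = 10·17.2·(0.025649 − 0.008257) = 2.9914 kWh/t
Stage 2 (1520→140 µm, Wi₂=15.8): W₂ = 10·15.8·(0.084515 − 0.025649) = 9.3008 kWh/t
W = W₁ + W₂ = 2.9914 + 9.3008 = 12.2923 kWh/t

W = 12.2923 kWh/t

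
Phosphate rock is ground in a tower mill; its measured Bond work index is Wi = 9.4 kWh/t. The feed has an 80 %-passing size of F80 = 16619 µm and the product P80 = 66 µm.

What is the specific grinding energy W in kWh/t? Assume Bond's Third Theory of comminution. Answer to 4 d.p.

W = 10.8414 kWh/t

W = 10 Wi (1/√P80 − 1/√F80)  [Bond]
1/√66 = 0.123091;  1/√16619 = 0.007757
W = 10·9.4·(0.123091 − 0.007757) = 10.8414 kWh/t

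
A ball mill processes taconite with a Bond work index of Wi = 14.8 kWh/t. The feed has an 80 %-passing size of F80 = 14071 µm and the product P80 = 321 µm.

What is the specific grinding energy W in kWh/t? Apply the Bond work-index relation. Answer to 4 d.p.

W = 7.0129 kWh/t

W = 10·Wi·[P80^(−½) − F80^(−½)]
1/√321 = 0.055815;  1/√14071 = 0.008430
W = 10·14.8·(0.055815 − 0.008430) = 7.0129 kWh/t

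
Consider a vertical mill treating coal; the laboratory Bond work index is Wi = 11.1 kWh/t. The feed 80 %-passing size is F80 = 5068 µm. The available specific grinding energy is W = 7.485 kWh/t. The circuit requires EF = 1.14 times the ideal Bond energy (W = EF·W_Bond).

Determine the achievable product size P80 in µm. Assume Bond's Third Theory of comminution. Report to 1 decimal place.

W = 10 Wi (1/√P80 − 1/√F80)  [Bond]
W_Bond = W / EF = 7.485 / 1.14 = 6.5658 kWh/t
⇒ 1/√P80 = W_Bond/(10 Wi) + 1/√F80
  = 6.5658/(10·11.1) + 1/√5068 = 0.059151 + 0.014047 = 0.073198
P80 = (1/0.073198)² = 13.6615² = 186.64 µm

P80 = 186.6 µm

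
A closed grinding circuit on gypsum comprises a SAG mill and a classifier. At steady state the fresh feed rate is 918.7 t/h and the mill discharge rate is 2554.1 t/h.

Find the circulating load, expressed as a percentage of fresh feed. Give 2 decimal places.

CL = 178.01 %

Discharge = new feed + return, hence
R = M − F = 2554.1 − 918.7 = 1635.4 t/h
CL = 100·R/F = 100·1635.4/918.7 = 178.01 %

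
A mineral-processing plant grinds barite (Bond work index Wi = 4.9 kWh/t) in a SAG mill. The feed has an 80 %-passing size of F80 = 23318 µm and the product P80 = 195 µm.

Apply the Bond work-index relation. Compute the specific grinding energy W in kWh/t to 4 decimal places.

Bond:  W = 10 Wi (1/√P − 1/√F)
1/√195 = 0.071611;  1/√23318 = 0.006549
W = 10·4.9·(0.071611 − 0.006549) = 3.1881 kWh/t

W = 3.1881 kWh/t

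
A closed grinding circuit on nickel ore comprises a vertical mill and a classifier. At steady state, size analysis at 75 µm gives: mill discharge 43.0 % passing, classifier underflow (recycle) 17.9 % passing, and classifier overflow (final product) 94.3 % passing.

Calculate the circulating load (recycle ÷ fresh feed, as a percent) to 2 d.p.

Let r = R/F. Size balance at 75 µm:
r = (o − d)/(d − u)
r = (94.3 − 43.0)/(43.0 − 17.9) = 51.3/25.1 = 2.0438
CL = 100·r = 204.38 %

CL = 204.38 %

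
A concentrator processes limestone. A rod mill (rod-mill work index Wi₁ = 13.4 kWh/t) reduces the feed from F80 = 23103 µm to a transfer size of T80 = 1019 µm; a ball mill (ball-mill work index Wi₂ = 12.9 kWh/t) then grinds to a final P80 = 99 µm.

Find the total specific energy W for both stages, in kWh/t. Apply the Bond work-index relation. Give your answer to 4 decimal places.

W = 12.2400 kWh/t

W = 10·Wi·(P80^(-½) − F80^(-½))
Stage 1 (23103→1019 µm, Wi₁=13.4): W₁ = 10·13.4·(0.031327 − 0.006579) = 3.3162 kWh/t
Stage 2 (1019→99 µm, Wi₂=12.9): W₂ = 10·12.9·(0.100504 − 0.031327) = 8.9239 kWh/t
W = W₁ + W₂ = 3.3162 + 8.9239 = 12.2400 kWh/t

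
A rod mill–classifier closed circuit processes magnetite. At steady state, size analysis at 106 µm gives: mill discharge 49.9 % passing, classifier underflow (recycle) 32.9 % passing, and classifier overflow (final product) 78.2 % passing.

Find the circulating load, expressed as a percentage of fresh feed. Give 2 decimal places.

CL = 166.47 %

Balance %-passing 106 µm (r = R/F):
Fd + Rd = Ru + Fo ⇒ R/F = (o−d)/(d−u)
r = (78.2 − 49.9)/(49.9 − 32.9) = 28.3/17.0 = 1.6647
CL = 100·r = 166.47 %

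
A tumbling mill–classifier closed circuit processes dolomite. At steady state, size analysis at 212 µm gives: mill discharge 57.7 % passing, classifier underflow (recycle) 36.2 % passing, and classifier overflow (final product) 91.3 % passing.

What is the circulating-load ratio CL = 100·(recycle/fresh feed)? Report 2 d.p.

Two-product formula at 212 µm:
(1+r)·d = r·u + o ⇒ r = (o−d)/(d−u)
r = (91.3 − 57.7)/(57.7 − 36.2) = 33.6/21.5 = 1.5628
CL = 100·r = 156.28 %

CL = 156.28 %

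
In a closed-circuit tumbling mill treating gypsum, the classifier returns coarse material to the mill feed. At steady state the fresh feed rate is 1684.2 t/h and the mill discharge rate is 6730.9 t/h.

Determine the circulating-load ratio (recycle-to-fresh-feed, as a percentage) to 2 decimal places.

CL = 299.65 %

Mill node: discharge = fresh + recycle.
R = M − F = 6730.9 − 1684.2 = 5046.7 t/h
CL = 100·R/F = 100·5046.7/1684.2 = 299.65 %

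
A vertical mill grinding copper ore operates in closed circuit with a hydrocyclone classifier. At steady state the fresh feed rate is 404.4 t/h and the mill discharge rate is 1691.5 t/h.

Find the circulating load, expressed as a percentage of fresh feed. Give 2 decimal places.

CL = 318.27 %

Steady state: M = F + R.
R = M − F = 1691.5 − 404.4 = 1287.1 t/h
CL = 100·R/F = 100·1287.1/404.4 = 318.27 %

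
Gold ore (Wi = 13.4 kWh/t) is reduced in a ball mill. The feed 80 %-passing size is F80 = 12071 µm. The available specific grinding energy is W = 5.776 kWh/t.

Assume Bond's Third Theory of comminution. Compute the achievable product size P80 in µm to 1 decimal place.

W = 10 Wi (1/√P80 − 1/√F80)  [Bond]
P80^(−½) = W/(10 Wi) + F80^(−½)
  = 5.7760/(10·13.4) + 1/√12071 = 0.043104 + 0.009102 = 0.052206
P80 = (1/0.052206)² = 19.1548² = 366.91 µm

P80 = 366.9 µm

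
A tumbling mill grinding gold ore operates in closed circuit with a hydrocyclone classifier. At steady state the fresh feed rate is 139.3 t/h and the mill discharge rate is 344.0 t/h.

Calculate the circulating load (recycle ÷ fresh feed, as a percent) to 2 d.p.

Steady state: M = F + R.
R = M − F = 344.0 − 139.3 = 204.7 t/h
CL = 100·R/F = 100·204.7/139.3 = 146.95 %

CL = 146.95 %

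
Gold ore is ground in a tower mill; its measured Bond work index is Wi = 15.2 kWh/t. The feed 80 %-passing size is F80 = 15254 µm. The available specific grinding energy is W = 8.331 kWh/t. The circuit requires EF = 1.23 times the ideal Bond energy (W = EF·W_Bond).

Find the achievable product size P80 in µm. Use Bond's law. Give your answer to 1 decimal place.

P80 = 360.7 µm

Bond: W = 10·Wi·(1/√P80 − 1/√F80)
W_Bond = W / EF = 8.331 / 1.23 = 6.7732 kWh/t
⇒ 1/√P80 = W_Bond/(10·Wi) + 1/√F80
  = 6.7732/(10·15.2) + 1/√15254 = 0.044560 + 0.008097 = 0.052657
P80 = (1/0.052657)² = 18.9908² = 360.65 µm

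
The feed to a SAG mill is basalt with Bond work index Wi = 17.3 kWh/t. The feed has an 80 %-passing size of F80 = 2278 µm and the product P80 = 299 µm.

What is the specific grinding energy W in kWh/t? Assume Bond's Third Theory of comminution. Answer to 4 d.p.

W = 10 Wi (1/√P80 − 1/√F80)  [Bond]
1/√299 = 0.057831;  1/√2278 = 0.020952
W = 10·17.3·(0.057831 − 0.020952) = 6.3802 kWh/t

W = 6.3802 kWh/t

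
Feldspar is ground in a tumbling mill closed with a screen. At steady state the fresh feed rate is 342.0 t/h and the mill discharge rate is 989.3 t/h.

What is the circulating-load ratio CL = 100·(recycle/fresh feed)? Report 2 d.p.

M = F + R at steady state, so:
R = M − F = 989.3 − 342.0 = 647.3 t/h
CL = 100·R/F = 100·647.3/342.0 = 189.27 %

CL = 189.27 %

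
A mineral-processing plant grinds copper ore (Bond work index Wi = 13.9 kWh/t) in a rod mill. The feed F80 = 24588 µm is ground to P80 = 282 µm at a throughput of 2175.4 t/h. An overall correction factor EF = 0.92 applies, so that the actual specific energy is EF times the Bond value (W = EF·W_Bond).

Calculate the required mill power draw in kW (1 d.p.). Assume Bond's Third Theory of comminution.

P = 14791.9 kW

W = 10 Wi / √P80 − 10 Wi / √F80
W = 10·13.9·(1/√282 − 1/√24588) = 10·13.9·(0.053172) = 7.3909 kWh/t
With EF = 0.92: W = 7.3909·0.92 = 6.7996 kWh/t
P_mill = W·ṁ = 6.7996·2175.4 = 14791.9 kW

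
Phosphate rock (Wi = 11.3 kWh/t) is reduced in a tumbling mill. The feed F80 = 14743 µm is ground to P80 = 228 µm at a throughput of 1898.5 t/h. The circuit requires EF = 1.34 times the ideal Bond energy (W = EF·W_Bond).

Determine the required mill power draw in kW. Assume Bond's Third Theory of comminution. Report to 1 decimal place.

P = 16670.7 kW

Bond: W = 10·Wi·(1/√P80 − 1/√F80)
W = 10·11.3·(1/√228 − 1/√14743) = 10·11.3·(0.057991) = 6.5530 kWh/t
With EF = 1.34: W = 6.5530·1.34 = 8.7810 kWh/t
P_mill = W·ṁ = 8.7810·1898.5 = 16670.7 kW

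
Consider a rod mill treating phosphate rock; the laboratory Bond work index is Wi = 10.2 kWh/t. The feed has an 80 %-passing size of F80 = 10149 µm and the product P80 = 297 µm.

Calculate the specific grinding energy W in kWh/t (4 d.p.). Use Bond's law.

W = 4.9062 kWh/t

Bond: W = 10·Wi·(1/√P80 − 1/√F80)
1/√297 = 0.058026;  1/√10149 = 0.009926
W = 10·10.2·(0.058026 − 0.009926) = 4.9062 kWh/t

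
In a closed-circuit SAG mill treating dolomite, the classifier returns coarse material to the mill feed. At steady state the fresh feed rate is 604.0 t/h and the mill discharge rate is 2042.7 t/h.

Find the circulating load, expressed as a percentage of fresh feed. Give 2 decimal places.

Steady state: M = F + R.
R = M − F = 2042.7 − 604.0 = 1438.7 t/h
CL = 100·R/F = 100·1438.7/604.0 = 238.20 %

CL = 238.20 %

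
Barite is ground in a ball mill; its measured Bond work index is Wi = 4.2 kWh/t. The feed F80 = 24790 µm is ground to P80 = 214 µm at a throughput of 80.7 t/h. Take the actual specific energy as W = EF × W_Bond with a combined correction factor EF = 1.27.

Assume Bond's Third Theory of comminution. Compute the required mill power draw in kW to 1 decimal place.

P = 266.9 kW

Bond:  W = 10 Wi (1/√P − 1/√F)
W = 10·4.2·(1/√214 − 1/√24790) = 10·4.2·(0.062007) = 2.6043 kWh/t
Apply correction: 2.6043 × 1.27 = 3.3075 kWh/t
P = W·T = 3.3075·80.7 = 266.9 kW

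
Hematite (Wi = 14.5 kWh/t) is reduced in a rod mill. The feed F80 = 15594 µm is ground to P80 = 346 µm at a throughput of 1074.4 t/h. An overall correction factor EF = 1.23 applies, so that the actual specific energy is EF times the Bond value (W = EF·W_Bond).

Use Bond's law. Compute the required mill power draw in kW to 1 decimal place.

W = 10 Wi / √P80 − 10 Wi / √F80
W = 10·14.5·(1/√346 − 1/√15594) = 10·14.5·(0.045752) = 6.6341 kWh/t
With EF = 1.23: W = 6.6341·1.23 = 8.1599 kWh/t
P_mill = W·ṁ = 8.1599·1074.4 = 8767.0 kW

P = 8767.0 kW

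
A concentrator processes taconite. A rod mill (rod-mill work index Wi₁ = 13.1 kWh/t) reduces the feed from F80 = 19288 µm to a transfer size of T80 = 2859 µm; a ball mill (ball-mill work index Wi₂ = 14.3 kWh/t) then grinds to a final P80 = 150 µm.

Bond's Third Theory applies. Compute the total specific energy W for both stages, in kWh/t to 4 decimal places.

W = 10 Wi (P80^-0.5 − F80^-0.5)
Stage 1 (19288→2859 µm, Wi₁=13.1): W₁ = 10·13.1·(0.018702 − 0.007200) = 1.5067 kWh/t
Stage 2 (2859→150 µm, Wi₂=14.3): W₂ = 10·14.3·(0.081650 − 0.018702) = 9.0015 kWh/t
W = W₁ + W₂ = 1.5067 + 9.0015 = 10.5082 kWh/t

W = 10.5082 kWh/t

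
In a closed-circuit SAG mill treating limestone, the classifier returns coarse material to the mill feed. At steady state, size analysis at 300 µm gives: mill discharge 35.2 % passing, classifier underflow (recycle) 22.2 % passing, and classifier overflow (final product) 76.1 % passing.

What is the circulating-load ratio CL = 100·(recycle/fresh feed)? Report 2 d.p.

CL = 314.62 %

Mass balance on the −300 µm fraction:
r = (o − d)/(d − u)
r = (76.1 − 35.2)/(35.2 − 22.2) = 40.9/13.0 = 3.1462
CL = 100·r = 314.62 %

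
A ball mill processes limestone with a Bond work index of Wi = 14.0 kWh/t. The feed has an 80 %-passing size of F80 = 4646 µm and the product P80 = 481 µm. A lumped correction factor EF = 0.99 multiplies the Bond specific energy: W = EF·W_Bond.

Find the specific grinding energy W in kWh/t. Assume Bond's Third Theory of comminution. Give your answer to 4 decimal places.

W = 10·Wi·(P80^(-½) − F80^(-½))
1/√481 = 0.045596;  1/√4646 = 0.014671
W = 10·14.0·(0.045596 − 0.014671) = 4.3295 kWh/t
Corrected W = EF·W_Bond = 0.99·4.3295 = 4.2862 kWh/t

W = 4.2862 kWh/t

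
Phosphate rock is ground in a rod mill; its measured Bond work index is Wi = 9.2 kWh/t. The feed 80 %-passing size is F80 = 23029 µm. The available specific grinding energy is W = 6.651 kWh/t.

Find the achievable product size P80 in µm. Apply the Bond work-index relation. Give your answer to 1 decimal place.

W = 10·Wi·(P80^(-½) − F80^(-½))
1/√P80 = 1/√F80 + W/(10·Wi)
  = 6.6510/(10·9.2) + 1/√23029 = 0.072293 + 0.006590 = 0.078883
P80 = (1/0.078883)² = 12.6770² = 160.71 µm

P80 = 160.7 µm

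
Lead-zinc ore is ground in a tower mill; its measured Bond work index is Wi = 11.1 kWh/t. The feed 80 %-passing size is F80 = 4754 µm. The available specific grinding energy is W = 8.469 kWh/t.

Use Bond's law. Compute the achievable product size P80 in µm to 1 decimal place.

P80 = 121.3 µm

W = 10 Wi (1/√P80 − 1/√F80)  [Bond]
⇒ 1/√P80 = W/(10 Wi) + 1/√F80
  = 8.4690/(10·11.1) + 1/√4754 = 0.076297 + 0.014503 = 0.090801
P80 = (1/0.090801)² = 11.0131² = 121.29 µm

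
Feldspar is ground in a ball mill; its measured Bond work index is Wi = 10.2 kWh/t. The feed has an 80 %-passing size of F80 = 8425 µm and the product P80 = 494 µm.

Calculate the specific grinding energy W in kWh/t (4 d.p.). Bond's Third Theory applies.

Bond: W = 10·Wi·(1/√P80 − 1/√F80)
1/√494 = 0.044992;  1/√8425 = 0.010895
W = 10·10.2·(0.044992 − 0.010895) = 3.4779 kWh/t

W = 3.4779 kWh/t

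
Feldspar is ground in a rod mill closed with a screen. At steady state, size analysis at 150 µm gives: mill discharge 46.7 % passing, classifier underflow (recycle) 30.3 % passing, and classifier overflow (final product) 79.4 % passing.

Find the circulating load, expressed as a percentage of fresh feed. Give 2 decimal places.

CL = 199.39 %

Two-product formula at 150 µm:
r = (o − d)/(d − u)
r = (79.4 − 46.7)/(46.7 − 30.3) = 32.7/16.4 = 1.9939
CL = 100·r = 199.39 %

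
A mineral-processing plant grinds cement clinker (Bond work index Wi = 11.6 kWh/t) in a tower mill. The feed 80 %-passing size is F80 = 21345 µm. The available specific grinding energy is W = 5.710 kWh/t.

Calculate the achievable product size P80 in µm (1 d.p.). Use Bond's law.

W = 10·Wi·[P80^(−½) − F80^(−½)]
⇒ 1/√P80 = W/(10 Wi) + 1/√F80
  = 5.7100/(10·11.6) + 1/√21345 = 0.049224 + 0.006845 = 0.056069
P80 = (1/0.056069)² = 17.8352² = 318.10 µm

P80 = 318.1 µm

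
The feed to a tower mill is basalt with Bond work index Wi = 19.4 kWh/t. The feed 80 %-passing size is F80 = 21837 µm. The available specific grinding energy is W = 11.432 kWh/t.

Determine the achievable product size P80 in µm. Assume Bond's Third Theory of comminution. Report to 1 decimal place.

P80 = 231.7 µm

W = 10·Wi·(P80^(-½) − F80^(-½))
P80^(−½) = W/(10 Wi) + F80^(−½)
  = 11.4320/(10·19.4) + 1/√21837 = 0.058928 + 0.006767 = 0.065695
P80 = (1/0.065695)² = 15.2219² = 231.71 µm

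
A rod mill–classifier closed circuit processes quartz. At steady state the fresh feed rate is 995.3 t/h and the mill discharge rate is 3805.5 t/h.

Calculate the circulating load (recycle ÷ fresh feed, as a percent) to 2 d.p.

Discharge = new feed + return, hence
R = M − F = 3805.5 − 995.3 = 2810.2 t/h
CL = 100·R/F = 100·2810.2/995.3 = 282.35 %

CL = 282.35 %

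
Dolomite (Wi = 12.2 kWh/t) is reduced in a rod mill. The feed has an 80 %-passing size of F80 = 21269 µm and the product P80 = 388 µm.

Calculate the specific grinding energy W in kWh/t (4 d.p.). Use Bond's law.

W = 5.3571 kWh/t

W = 10 Wi / √P80 − 10 Wi / √F80
1/√388 = 0.050767;  1/√21269 = 0.006857
W = 10·12.2·(0.050767 − 0.006857) = 5.3571 kWh/t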